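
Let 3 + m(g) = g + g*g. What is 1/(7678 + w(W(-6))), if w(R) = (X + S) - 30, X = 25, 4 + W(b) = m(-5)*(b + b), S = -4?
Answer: 1/7669 ≈ 0.00013040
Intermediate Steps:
m(g) = -3 + g + g² (m(g) = -3 + (g + g*g) = -3 + (g + g²) = -3 + g + g²)
W(b) = -4 + 34*b (W(b) = -4 + (-3 - 5 + (-5)²)*(b + b) = -4 + (-3 - 5 + 25)*(2*b) = -4 + 17*(2*b) = -4 + 34*b)
w(R) = -9 (w(R) = (25 - 4) - 30 = 21 - 30 = -9)
1/(7678 + w(W(-6))) = 1/(7678 - 9) = 1/7669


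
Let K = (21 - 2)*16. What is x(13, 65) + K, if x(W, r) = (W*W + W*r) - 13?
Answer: 1305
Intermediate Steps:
K = 304 (K = 19*16 = 304)
x(W, r) = -13 + W² + W*r (x(W, r) = (W² + W*r) - 13 = -13 + W² + W*r)
x(13, 65) + K = (-13 + 13² + 13*65) + 304 = (-13 + 169 + 845) + 304 = 1001 + 304 = 1305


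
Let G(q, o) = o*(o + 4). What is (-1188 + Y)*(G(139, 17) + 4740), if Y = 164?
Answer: -5219328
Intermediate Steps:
G(q, o) = o*(4 + o)
(-1188 + Y)*(G(139, 17) + 4740) = (-1188 + 164)*(17*(4 + 17) + 4740) = -1024*(17*21 + 4740) = -1024*(357 + 4740) = -1024*5097 = -5219328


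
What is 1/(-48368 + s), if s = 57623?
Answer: 1/9255 ≈ 0.00010805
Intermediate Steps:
1/(-48368 + s) = 1/(-48368 + 57623) = 1/9255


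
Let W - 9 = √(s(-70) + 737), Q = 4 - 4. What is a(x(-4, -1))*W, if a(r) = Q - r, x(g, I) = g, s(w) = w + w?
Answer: 36 + 4*√597 ≈ 133.73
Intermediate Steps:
s(w) = 2*w
Q = 0
W = 9 + √597 (W = 9 + √(2*(-70) + 737) = 9 + √(-140 + 737) = 9 + √597 ≈ 33.434)
a(r) = -r (a(r) = 0 - r = -r)
a(x(-4, -1))*W = (-1*(-4))*(9 + √597) = 4*(9 + √597) = 36 + 4*√597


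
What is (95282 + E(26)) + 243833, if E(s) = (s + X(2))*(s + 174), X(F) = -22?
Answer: 339915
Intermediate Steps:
E(s) = (-22 + s)*(174 + s) (E(s) = (s - 22)*(s + 174) = (-22 + s)*(174 + s))
(95282 + E(26)) + 243833 = (95282 + (-3828 + 26² + 152*26)) + 243833 = (95282 + (-3828 + 676 + 3952)) + 243833 = (95282 + 800) + 243833 = 96082 + 243833 = 339915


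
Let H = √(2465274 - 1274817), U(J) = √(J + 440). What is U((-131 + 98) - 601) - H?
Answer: -27*√1633 + I*√194 ≈ -1091.1 + 13.928*I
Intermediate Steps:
U(J) = √(440 + J)
H = 27*√1633 (H = √1190457 = 27*√1633 ≈ 1091.1)
U((-131 + 98) - 601) - H = √(440 + ((-131 + 98) - 601)) - 27*√1633 = √(440 + (-33 - 601)) - 27*√1633 = √(440 - 634) - 27*√1633 = √(-194) - 27*√1633 = I*√194 - 27*√1633 = -27*√1633 + I*√194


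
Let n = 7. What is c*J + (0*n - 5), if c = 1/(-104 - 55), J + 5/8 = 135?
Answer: -7435/1272 ≈ -5.8451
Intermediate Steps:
J = 1075/8 (J = -5/8 + 135 = 1075/8 ≈ 134.38)
c = -1/159 (c = 1/(-159) = -1/159 ≈ -0.0062893)
c*J + (0*n - 5) = -1/159*1075/8 + (0*7 - 5) = -1075/1272 + (0 - 5) = -1075/1272 - 5 = -7435/1272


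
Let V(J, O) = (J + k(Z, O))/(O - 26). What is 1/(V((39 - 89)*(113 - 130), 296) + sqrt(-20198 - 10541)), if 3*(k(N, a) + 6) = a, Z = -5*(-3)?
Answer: 572670/5043963871 - 164025*I*sqrt(30739)/5043963871 ≈ 0.00011354 - 0.0057014*I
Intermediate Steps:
Z = 15
k(N, a) = -6 + a/3
V(J, O) = (-6 + J + O/3)/(-26 + O) (V(J, O) = (J + (-6 + O/3))/(O - 26) = (-6 + J + O/3)/(-26 + O))
1/(V((39 - 89)*(113 - 130), 296) + sqrt(-20198 - 10541)) = 1/((-6 + (39 - 89)*(113 - 130) + (1/3)*296)/(-26 + 296) + sqrt(-20198 - 10541)) = 1/((-6 - 50*(-17) + 296/3)/270 + sqrt(-30739)) = 1/((-6 + 850 + 296/3)/270 + I*sqrt(30739)) = 1/((1/270)*(2828/3) + I*sqrt(30739)) = 1/(1414/405 + I*sqrt(30739))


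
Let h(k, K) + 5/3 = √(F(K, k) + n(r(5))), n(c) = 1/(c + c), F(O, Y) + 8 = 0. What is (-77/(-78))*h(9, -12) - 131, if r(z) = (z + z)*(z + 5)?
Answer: -31039/234 + 77*I*√3198/1560 ≈ -132.65 + 2.7913*I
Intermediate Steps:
F(O, Y) = -8 (F(O, Y) = -8 + 0 = -8)
r(z) = 2*z*(5 + z) (r(z) = (2*z)*(5 + z) = 2*z*(5 + z))
n(c) = 1/(2*c)
h(k, K) = -5/3 + I*√3198/20 (h(k, K) = -5/3 + √(-8 + 1/(2*((2*5*(5 + 5))))) = -5/3 + √(-8 + 1/(2*((2*5*10)))) = -5/3 + √(-8 + (½)/100) = -5/3 + √(-8 + (½)*(1/100)) = -5/3 + √(-8 + 1/200) = -5/3 + √(-1599/200) = -5/3 + I*√3198/20)
(-77/(-78))*h(9, -12) - 131 = (-77/(-78))*(-5/3 + I*√3198/20) - 131 = (-77*(-1/78))*(-5/3 + I*√3198/20) - 131 = 77*(-5/3 + I*√3198/20)/78 - 131 = (-385/234 + 77*I*√3198/1560) - 131 = -31039/234 + 77*I*√3198/1560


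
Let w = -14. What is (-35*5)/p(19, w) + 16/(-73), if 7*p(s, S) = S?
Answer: 12743/146 ≈ 87.281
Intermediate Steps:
p(s, S) = S/7
(-35*5)/p(19, w) + 16/(-73) = (-35*5)/(((1/7)*(-14))) + 16/(-73) = -175/(-2) + 16*(-1/73) = -175*(-1/2) - 16/73 = 175/2 - 16/73 = 12743/146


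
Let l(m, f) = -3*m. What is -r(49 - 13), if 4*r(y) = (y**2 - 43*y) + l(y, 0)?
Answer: 90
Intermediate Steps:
r(y) = -23*y/2 + y**2/4 (r(y) = ((y**2 - 43*y) - 3*y)/4 = (y**2 - 46*y)/4 = -23*y/2 + y**2/4)
-r(49 - 13) = -(49 - 13)*(-46 + (49 - 13))/4 = -36*(-46 + 36)/4 = -36*(-10)/4 = -1*(-90) = 90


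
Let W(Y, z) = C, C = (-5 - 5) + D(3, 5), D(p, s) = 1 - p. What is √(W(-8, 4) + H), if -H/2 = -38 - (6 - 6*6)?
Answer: 2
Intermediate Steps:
C = -12 (C = (-5 - 5) + (1 - 1*3) = -10 + (1 - 3) = -10 - 2 = -12)
W(Y, z) = -12
H = 16 (H = -2*(-38 - (6 - 6*6)) = -2*(-38 - (6 - 36)) = -2*(-38 - 1*(-30)) = -2*(-38 + 30) = -2*(-8) = 16)
√(W(-8, 4) + H) = √(-12 + 16) = √4 = 2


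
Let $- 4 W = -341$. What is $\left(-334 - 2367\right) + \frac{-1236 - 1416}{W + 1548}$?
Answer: $- \frac{17656241}{6533} \approx -2702.6$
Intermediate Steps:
$W = \frac{341}{4}$ ($W = \left(- \frac{1}{4}\right) \left(-341\right) = \frac{341}{4} \approx 85.25$)
$\left(-334 - 2367\right) + \frac{-1236 - 1416}{W + 1548} = \left(-334 - 2367\right) + \frac{-1236 - 1416}{\frac{341}{4} + 1548} = -2701 - \frac{2652}{\frac{6533}{4}} = -2701 - \frac{10608}{6533} = - \frac{17656241}{6533}$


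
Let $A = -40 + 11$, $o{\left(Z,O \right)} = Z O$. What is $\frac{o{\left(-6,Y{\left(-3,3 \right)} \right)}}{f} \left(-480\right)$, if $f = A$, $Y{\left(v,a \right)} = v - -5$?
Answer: $- \frac{5760}{29} \approx -198.62$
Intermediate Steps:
$Y{\left(v,a \right)} = 5 + v$ ($Y{\left(v,a \right)} = v + 5 = 5 + v$)
$o{\left(Z,O \right)} = O Z$
$A = -29$
$f = -29$
$\frac{o{\left(-6,Y{\left(-3,3 \right)} \right)}}{f} \left(-480\right) = \frac{\left(5 - 3\right) \left(-6\right)}{-29} \left(-480\right) = 2 \left(-6\right) \left(- \frac{1}{29}\right) \left(-480\right) = \left(-12\right) \left(- \frac{1}{29}\right) \left(-480\right) = \frac{12}{29} \left(-480\right) = - \frac{5760}{29}$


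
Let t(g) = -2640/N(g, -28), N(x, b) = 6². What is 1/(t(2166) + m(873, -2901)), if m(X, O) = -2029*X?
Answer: -3/5314171 ≈ -5.6453e-7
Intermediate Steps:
N(x, b) = 36
t(g) = -220/3 (t(g) = -2640/36 = -2640*1/36 = -220/3)
1/(t(2166) + m(873, -2901)) = 1/(-220/3 - 2029*873) = 1/(-220/3 - 1771317) = 1/(-5314171/3) = -3/5314171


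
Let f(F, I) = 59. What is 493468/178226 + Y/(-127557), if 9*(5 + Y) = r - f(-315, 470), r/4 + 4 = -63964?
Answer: 306064628830/102302882469 ≈ 2.9917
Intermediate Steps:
r = -255872 (r = -16 + 4*(-63964) = -16 - 255856 = -255872)
Y = -255976/9 (Y = -5 + (-255872 - 1*59)/9 = -5 + (-255872 - 59)/9 = -5 + (⅑)*(-255931) = -5 - 255931/9 = -255976/9 ≈ -28442.)
493468/178226 + Y/(-127557) = 493468/178226 - 255976/9/(-127557) = 493468*(1/178226) - 255976/9*(-1/127557) = 246734/89113 + 255976/1148013 = 306064628830/102302882469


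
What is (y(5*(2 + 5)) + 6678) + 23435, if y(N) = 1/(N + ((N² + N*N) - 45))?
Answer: 73475721/2440 ≈ 30113.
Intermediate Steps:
y(N) = 1/(-45 + N + 2*N²) (y(N) = 1/(N + ((N² + N²) - 45)) = 1/(N + (2*N² - 45)) = 1/(N + (-45 + 2*N²)) = 1/(-45 + N + 2*N²))
(y(5*(2 + 5)) + 6678) + 23435 = (1/(-45 + 5*(2 + 5) + 2*(5*(2 + 5))²) + 6678) + 23435 = (1/(-45 + 5*7 + 2*(5*7)²) + 6678) + 23435 = (1/(-45 + 35 + 2*35²) + 6678) + 23435 = (1/(-45 + 35 + 2*1225) + 6678) + 23435 = (1/(-45 + 35 + 2450) + 6678) + 23435 = (1/2440 + 6678) + 23435 = 16294321/2440 + 23435 = 73475721/2440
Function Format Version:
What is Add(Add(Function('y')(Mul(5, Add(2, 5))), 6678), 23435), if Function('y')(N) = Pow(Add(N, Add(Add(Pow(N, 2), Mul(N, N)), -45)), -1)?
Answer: Rational(73475721, 2440) ≈ 30113.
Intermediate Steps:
Function('y')(N) = Pow(Add(-45, N, Mul(2, Pow(N, 2))), -1) (Function('y')(N) = Pow(Add(N, Add(Add(Pow(N, 2), Pow(N, 2)), -45)), -1) = Pow(Add(N, Add(Mul(2, Pow(N, 2)), -45)), -1) = Pow(Add(N, Add(-45, Mul(2, Pow(N, 2)))), -1) = Pow(Add(-45, N, Mul(2, Pow(N, 2))), -1))
Add(Add(Function('y')(Mul(5, Add(2, 5))), 6678), 23435) = Add(Add(Pow(Add(-45, Mul(5, Add(2, 5)), Mul(2, Pow(Mul(5, Add(2, 5)), 2))), -1), 6678), 23435) = Add(Add(Pow(Add(-45, Mul(5, 7), Mul(2, Pow(Mul(5, 7), 2))), -1), 6678), 23435) = Add(Add(Pow(Add(-45, 35, Mul(2, Pow(35, 2))), -1), 6678), 23435) = Add(Add(Pow(Add(-45, 35, Mul(2, 1225)), -1), 6678), 23435) = Add(Add(Pow(Add(-45, 35, 2450), -1), 6678), 23435) = Add(Add(Pow(2440, -1), 6678), 23435) = Add(Add(Rational(1, 2440), 6678), 23435) = Add(Rational(16294321, 2440), 23435) = Rational(73475721, 2440)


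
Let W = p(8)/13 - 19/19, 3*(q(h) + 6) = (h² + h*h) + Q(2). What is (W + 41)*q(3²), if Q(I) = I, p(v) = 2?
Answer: 25404/13 ≈ 1954.2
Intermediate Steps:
q(h) = -16/3 + 2*h²/3 (q(h) = -6 + ((h² + h*h) + 2)/3 = -6 + ((h² + h²) + 2)/3 = -6 + (2*h² + 2)/3 = -6 + (2 + 2*h²)/3 = -6 + (⅔ + 2*h²/3) = -16/3 + 2*h²/3)
W = -11/13 (W = 2/13 - 19/19 = 2*(1/13) - 19*1/19 = 2/13 - 1 = -11/13 ≈ -0.84615)
(W + 41)*q(3²) = (-11/13 + 41)*(-16/3 + 2*(3²)²/3) = 522*(-16/3 + (⅔)*9²)/13 = 522*(-16/3 + (⅔)*81)/13 = 522*(-16/3 + 54)/13 = (522/13)*(146/3) = 25404/13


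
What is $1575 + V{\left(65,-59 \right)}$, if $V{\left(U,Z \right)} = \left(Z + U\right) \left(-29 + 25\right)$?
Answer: $1551$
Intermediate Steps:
$V{\left(U,Z \right)} = - 4 U - 4 Z$ ($V{\left(U,Z \right)} = \left(U + Z\right) \left(-4\right) = - 4 U - 4 Z$)
$1575 + V{\left(65,-59 \right)} = 1575 - 24 = 1551$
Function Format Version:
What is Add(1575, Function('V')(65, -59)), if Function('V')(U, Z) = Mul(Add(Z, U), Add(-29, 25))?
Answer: 1551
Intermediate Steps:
Function('V')(U, Z) = Add(Mul(-4, U), Mul(-4, Z)) (Function('V')(U, Z) = Mul(Add(U, Z), -4) = Add(Mul(-4, U), Mul(-4, Z)))
Add(1575, Function('V')(65, -59)) = Add(1575, Add(Mul(-4, 65), Mul(-4, -59))) = Add(1575, Add(-260, 236)) = Add(1575, -24) = 1551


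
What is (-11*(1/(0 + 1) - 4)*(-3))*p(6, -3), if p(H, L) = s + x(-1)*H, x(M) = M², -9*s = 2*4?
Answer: -506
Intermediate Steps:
s = -8/9 (s = -2*4/9 = -⅑*8 = -8/9 ≈ -0.88889)
p(H, L) = -8/9 + H (p(H, L) = -8/9 + (-1)²*H = -8/9 + 1*H = -8/9 + H)
(-11*(1/(0 + 1) - 4)*(-3))*p(6, -3) = (-11*(1/(0 + 1) - 4)*(-3))*(-8/9 + 6) = -11*(1/1 - 4)*(-3)*(46/9) = -11*(1 - 4)*(-3)*(46/9) = -(-33)*(-3)*(46/9) = -11*9*(46/9) = -99*46/9 = -506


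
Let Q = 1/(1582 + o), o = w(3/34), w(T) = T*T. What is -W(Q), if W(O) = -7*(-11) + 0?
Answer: -77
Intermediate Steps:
w(T) = T**2
o = 9/1156 (o = (3/34)**2 = 9/1156 ≈ 0.0077855)
Q = 1156/1828801 (Q = 1/(1582 + 9/1156) = 1/(1828801/1156) = 1156/1828801 ≈ 0.00063211)
W(O) = 77 (W(O) = 77 + 0 = 77)
-W(Q) = -1*77 = -77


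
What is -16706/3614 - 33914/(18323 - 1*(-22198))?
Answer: -30750347/5632419 ≈ -5.4595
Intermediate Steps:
-16706/3614 - 33914/(18323 - 1*(-22198)) = -16706*1/3614 - 33914/(18323 + 22198) = -8353/1807 - 33914/40521 = -30750347/5632419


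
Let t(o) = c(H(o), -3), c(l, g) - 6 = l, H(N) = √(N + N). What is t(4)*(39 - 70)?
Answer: -186 - 62*√2 ≈ -273.68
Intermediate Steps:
H(N) = √2*√N (H(N) = √(2*N) = √2*√N)
c(l, g) = 6 + l
t(o) = 6 + √2*√o
t(4)*(39 - 70) = (6 + √2*√4)*(39 - 70) = (6 + √2*2)*(-31) = (6 + 2*√2)*(-31) = -186 - 62*√2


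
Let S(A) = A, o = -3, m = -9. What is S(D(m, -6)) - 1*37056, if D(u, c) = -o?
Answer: -37053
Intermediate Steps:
D(u, c) = 3 (D(u, c) = -1*(-3) = 3)
S(D(m, -6)) - 1*37056 = 3 - 1*37056 = 3 - 37056 = -37053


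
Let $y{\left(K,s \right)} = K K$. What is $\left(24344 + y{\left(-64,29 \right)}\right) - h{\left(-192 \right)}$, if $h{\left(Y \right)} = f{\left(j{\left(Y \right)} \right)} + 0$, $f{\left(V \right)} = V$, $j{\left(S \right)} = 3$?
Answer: $28437$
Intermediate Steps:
$y{\left(K,s \right)} = K^{2}$
$h{\left(Y \right)} = 3$ ($h{\left(Y \right)} = 3 + 0 = 3$)
$\left(24344 + y{\left(-64,29 \right)}\right) - h{\left(-192 \right)} = \left(24344 + \left(-64\right)^{2}\right) - 3 = \left(24344 + 4096\right) - 3 = 28440 - 3 = 28437$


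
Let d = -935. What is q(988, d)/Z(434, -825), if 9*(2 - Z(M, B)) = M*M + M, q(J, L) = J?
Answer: -741/15731 ≈ -0.047104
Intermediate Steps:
Z(M, B) = 2 - M/9 - M²/9 (Z(M, B) = 2 - (M*M + M)/9 = 2 - (M² + M)/9 = 2 - (M + M²)/9 = 2 + (-M/9 - M²/9) = 2 - M/9 - M²/9)
q(988, d)/Z(434, -825) = 988/(2 - ⅑*434 - ⅑*434²) = 988/(2 - 434/9 - ⅑*188356) = 988/(2 - 434/9 - 188356/9) = 988/(-62924/3) = 988*(-3/62924) = -741/15731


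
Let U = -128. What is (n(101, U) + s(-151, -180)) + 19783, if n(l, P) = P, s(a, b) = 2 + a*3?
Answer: 19204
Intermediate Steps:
s(a, b) = 2 + 3*a
(n(101, U) + s(-151, -180)) + 19783 = (-128 + (2 + 3*(-151))) + 19783 = (-128 + (2 - 453)) + 19783 = (-128 - 451) + 19783 = -579 + 19783 = 19204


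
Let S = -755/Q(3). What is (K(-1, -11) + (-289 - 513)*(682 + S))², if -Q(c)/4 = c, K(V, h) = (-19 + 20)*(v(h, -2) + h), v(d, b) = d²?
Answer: 12844188686641/36 ≈ 3.5678e+11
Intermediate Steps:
K(V, h) = h + h² (K(V, h) = (-19 + 20)*(h² + h) = 1*(h + h²) = h + h²)
Q(c) = -4*c
S = 755/12 (S = -755/((-4*3)) = -755/(-12) = -755*(-1/12) = 755/12 ≈ 62.917)
(K(-1, -11) + (-289 - 513)*(682 + S))² = (-11*(1 - 11) + (-289 - 513)*(682 + 755/12))² = (-11*(-10) - 802*8939/12)² = (110 - 3584539/6)² = (-3583879/6)² = 12844188686641/36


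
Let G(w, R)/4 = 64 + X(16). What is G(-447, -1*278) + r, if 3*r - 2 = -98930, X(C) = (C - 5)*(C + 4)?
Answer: -31840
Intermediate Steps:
X(C) = (-5 + C)*(4 + C)
r = -32976 (r = ⅔ + (⅓)*(-98930) = ⅔ - 98930/3 = -32976)
G(w, R) = 1136 (G(w, R) = 4*(64 + (-20 + 16² - 1*16)) = 4*(64 + (-20 + 256 - 16)) = 4*(64 + 220) = 4*284 = 1136)
G(-447, -1*278) + r = 1136 - 32976 = -31840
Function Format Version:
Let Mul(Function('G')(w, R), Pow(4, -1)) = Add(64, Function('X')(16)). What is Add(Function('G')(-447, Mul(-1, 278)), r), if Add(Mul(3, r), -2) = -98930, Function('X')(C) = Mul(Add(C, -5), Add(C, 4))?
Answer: -31840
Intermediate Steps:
Function('X')(C) = Mul(Add(-5, C), Add(4, C))
r = -32976 (r = Add(Rational(2, 3), Mul(Rational(1, 3), -98930)) = Add(Rational(2, 3), Rational(-98930, 3)) = -32976)
Function('G')(w, R) = 1136 (Function('G')(w, R) = Mul(4, Add(64, Add(-20, Pow(16, 2), Mul(-1, 16)))) = Mul(4, Add(64, Add(-20, 256, -16))) = Mul(4, Add(64, 220)) = Mul(4, 284) = 1136)
Add(Function('G')(-447, Mul(-1, 278)), r) = Add(1136, -32976) = -31840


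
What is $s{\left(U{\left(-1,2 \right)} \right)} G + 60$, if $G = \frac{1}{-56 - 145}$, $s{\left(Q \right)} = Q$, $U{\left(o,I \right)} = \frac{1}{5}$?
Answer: $\frac{60299}{1005} \approx 59.999$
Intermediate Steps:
$U{\left(o,I \right)} = \frac{1}{5}$
$G = - \frac{1}{201}$ ($G = \frac{1}{-201} = - \frac{1}{201} \approx -0.0049751$)
$s{\left(U{\left(-1,2 \right)} \right)} G + 60 = \frac{1}{5} \left(- \frac{1}{201}\right) + 60 = - \frac{1}{1005} + 60 = \frac{60299}{1005}$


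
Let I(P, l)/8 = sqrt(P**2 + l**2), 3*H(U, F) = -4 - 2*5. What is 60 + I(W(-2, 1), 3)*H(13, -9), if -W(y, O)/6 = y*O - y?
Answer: -52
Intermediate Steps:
H(U, F) = -14/3 (H(U, F) = (-4 - 2*5)/3 = (-4 - 10)/3 = (1/3)*(-14) = -14/3)
W(y, O) = 6*y - 6*O*y (W(y, O) = -6*(y*O - y) = -6*(O*y - y) = -6*(-y + O*y) = 6*y - 6*O*y)
I(P, l) = 8*sqrt(P**2 + l**2)
60 + I(W(-2, 1), 3)*H(13, -9) = 60 + (8*sqrt((6*(-2)*(1 - 1*1))**2 + 3**2))*(-14/3) = 60 + (8*sqrt((6*(-2)*(1 - 1))**2 + 9))*(-14/3) = 60 + (8*sqrt((6*(-2)*0)**2 + 9))*(-14/3) = 60 + (8*sqrt(0**2 + 9))*(-14/3) = 60 + (8*sqrt(0 + 9))*(-14/3) = 60 + (8*sqrt(9))*(-14/3) = 60 + (8*3)*(-14/3) = 60 + 24*(-14/3) = 60 - 112 = -52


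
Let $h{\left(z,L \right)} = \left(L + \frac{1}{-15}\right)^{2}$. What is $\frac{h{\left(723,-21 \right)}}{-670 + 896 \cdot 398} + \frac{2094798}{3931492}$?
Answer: $\frac{42039170108263}{78714416221650} \approx 0.53407$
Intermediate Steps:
$h{\left(z,L \right)} = \left(- \frac{1}{15} + L\right)^{2}$ ($h{\left(z,L \right)} = \left(L - \frac{1}{15}\right)^{2} = \left(- \frac{1}{15} + L\right)^{2}$)
$\frac{h{\left(723,-21 \right)}}{-670 + 896 \cdot 398} + \frac{2094798}{3931492} = \frac{\frac{1}{225} \left(-1 + 15 \left(-21\right)\right)^{2}}{-670 + 896 \cdot 398} + \frac{2094798}{3931492} = \frac{\frac{1}{225} \left(-1 - 315\right)^{2}}{-670 + 356608} + 2094798 \cdot \frac{1}{3931492} = \frac{\frac{1}{225} \left(-316\right)^{2}}{355938} + \frac{1047399}{1965746} = \frac{1}{225} \cdot 99856 \cdot \frac{1}{355938} + \frac{1047399}{1965746} = \frac{99856}{225} \cdot \frac{1}{355938} + \frac{1047399}{1965746} = \frac{49928}{40043025} + \frac{1047399}{1965746} = \frac{42039170108263}{78714416221650}$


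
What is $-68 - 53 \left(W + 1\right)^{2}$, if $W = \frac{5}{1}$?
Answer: $-1976$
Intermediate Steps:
$W = 5$ ($W = 5 \cdot 1 = 5$)
$-68 - 53 \left(W + 1\right)^{2} = -68 - 53 \left(5 + 1\right)^{2} = -68 - 53 \cdot 6^{2} = -68 - 1908 = -1976$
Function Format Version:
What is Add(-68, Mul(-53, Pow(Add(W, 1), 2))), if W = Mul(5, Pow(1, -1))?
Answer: -1976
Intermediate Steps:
W = 5 (W = Mul(5, 1) = 5)
Add(-68, Mul(-53, Pow(Add(W, 1), 2))) = Add(-68, Mul(-53, Pow(Add(5, 1), 2))) = Add(-68, Mul(-53, Pow(6, 2))) = Add(-68, Mul(-53, 36)) = Add(-68, -1908) = -1976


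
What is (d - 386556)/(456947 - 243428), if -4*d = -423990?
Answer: -187039/142346 ≈ -1.3140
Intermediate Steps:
d = 211995/2 (d = -¼*(-423990) = 211995/2 ≈ 1.0600e+5)
(d - 386556)/(456947 - 243428) = (211995/2 - 386556)/(456947 - 243428) = -561117/2/213519 = -561117/2*1/213519 = -187039/142346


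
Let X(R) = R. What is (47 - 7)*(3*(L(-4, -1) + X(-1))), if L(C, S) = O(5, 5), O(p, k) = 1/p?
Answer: -96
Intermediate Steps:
O(p, k) = 1/p
L(C, S) = ⅕ (L(C, S) = 1/5 = ⅕)
(47 - 7)*(3*(L(-4, -1) + X(-1))) = (47 - 7)*(3*(⅕ - 1)) = 40*(3*(-⅘)) = 40*(-12/5) = -96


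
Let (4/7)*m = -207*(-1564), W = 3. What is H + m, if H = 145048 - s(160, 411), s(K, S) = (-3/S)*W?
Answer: 97490162/137 ≈ 7.1161e+5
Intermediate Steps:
s(K, S) = -9/S (s(K, S) = -3/S*3 = -9/S)
m = 566559 (m = 7*(-207*(-1564))/4 = (7/4)*323748 = 566559)
H = 19871579/137 (H = 145048 - (-9)/411 = 145048 - 1*(-3/137) = 145048 + 3/137 = 19871579/137 ≈ 1.4505e+5)
H + m = 19871579/137 + 566559 = 97490162/137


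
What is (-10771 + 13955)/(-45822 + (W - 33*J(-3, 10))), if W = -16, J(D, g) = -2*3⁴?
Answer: -796/10123 ≈ -0.078633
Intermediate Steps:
J(D, g) = -162 (J(D, g) = -2*81 = -162)
(-10771 + 13955)/(-45822 + (W - 33*J(-3, 10))) = (-10771 + 13955)/(-45822 + (-16 - 33*(-162))) = 3184/(-45822 + (-16 + 5346)) = 3184/(-45822 + 5330) = 3184/(-40492) = 3184*(-1/40492) = -796/10123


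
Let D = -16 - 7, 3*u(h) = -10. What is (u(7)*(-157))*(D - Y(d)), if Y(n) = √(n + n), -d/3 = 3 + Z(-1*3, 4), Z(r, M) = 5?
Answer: -36110/3 - 6280*I*√3/3 ≈ -12037.0 - 3625.8*I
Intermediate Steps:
d = -24 (d = -3*(3 + 5) = -3*8 = -24)
u(h) = -10/3 (u(h) = (⅓)*(-10) = -10/3)
D = -23
Y(n) = √2*√n (Y(n) = √(2*n) = √2*√n)
(u(7)*(-157))*(D - Y(d)) = (-10/3*(-157))*(-23 - √2*√(-24)) = 1570*(-23 - √2*2*I*√6)/3 = 1570*(-23 - 4*I*√3)/3 = -36110/3 - 6280*I*√3/3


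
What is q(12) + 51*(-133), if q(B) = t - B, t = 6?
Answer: -6789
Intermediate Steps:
q(B) = 6 - B
q(12) + 51*(-133) = (6 - 1*12) + 51*(-133) = (6 - 12) - 6783 = -6 - 6783 = -6789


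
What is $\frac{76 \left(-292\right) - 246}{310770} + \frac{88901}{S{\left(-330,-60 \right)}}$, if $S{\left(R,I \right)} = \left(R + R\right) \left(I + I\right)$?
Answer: $\frac{287229713}{273477600} \approx 1.0503$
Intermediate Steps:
$S{\left(R,I \right)} = 4 I R$ ($S{\left(R,I \right)} = 2 R 2 I = 4 I R$)
$\frac{76 \left(-292\right) - 246}{310770} + \frac{88901}{S{\left(-330,-60 \right)}} = \frac{76 \left(-292\right) - 246}{310770} + \frac{88901}{4 \left(-60\right) \left(-330\right)} = \left(-22192 - 246\right) \frac{1}{310770} + \frac{88901}{79200} = \left(-22438\right) \frac{1}{310770} + 88901 \cdot \frac{1}{79200} = - \frac{11219}{155385} + \frac{88901}{79200} = \frac{287229713}{273477600}$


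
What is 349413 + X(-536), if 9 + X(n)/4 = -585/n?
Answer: 46817103/134 ≈ 3.4938e+5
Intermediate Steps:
X(n) = -36 - 2340/n (X(n) = -36 + 4*(-585/n) = -36 - 2340/n)
349413 + X(-536) = 349413 + (-36 - 2340/(-536)) = 349413 + (-36 - 2340*(-1/536)) = 349413 + (-36 + 585/134) = 349413 - 4239/134 = 46817103/134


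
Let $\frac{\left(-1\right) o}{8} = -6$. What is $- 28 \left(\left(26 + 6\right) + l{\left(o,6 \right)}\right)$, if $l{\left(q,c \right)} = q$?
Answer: $-2240$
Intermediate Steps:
$o = 48$ ($o = \left(-8\right) \left(-6\right) = 48$)
$- 28 \left(\left(26 + 6\right) + l{\left(o,6 \right)}\right) = - 28 \left(\left(26 + 6\right) + 48\right) = - 28 \left(32 + 48\right) = \left(-28\right) 80 = -2240$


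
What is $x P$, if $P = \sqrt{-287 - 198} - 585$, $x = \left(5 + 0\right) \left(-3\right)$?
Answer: $8775 - 15 i \sqrt{485} \approx 8775.0 - 330.34 i$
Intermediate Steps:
$x = -15$ ($x = 5 \left(-3\right) = -15$)
$P = -585 + i \sqrt{485}$ ($P = \sqrt{-485} - 585 = i \sqrt{485} - 585 = -585 + i \sqrt{485} \approx -585.0 + 22.023 i$)
$x P = - 15 \left(-585 + i \sqrt{485}\right) = 8775 - 15 i \sqrt{485}$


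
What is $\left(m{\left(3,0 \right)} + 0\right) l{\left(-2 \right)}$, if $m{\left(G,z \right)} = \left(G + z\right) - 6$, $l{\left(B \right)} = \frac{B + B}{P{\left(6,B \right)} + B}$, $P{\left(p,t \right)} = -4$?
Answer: $-2$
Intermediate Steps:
$l{\left(B \right)} = \frac{2 B}{-4 + B}$ ($l{\left(B \right)} = \frac{B + B}{-4 + B} = \frac{2 B}{-4 + B}$)
$m{\left(G,z \right)} = -6 + G + z$
$\left(m{\left(3,0 \right)} + 0\right) l{\left(-2 \right)} = \left(\left(-6 + 3 + 0\right) + 0\right) 2 \left(-2\right) \frac{1}{-4 - 2} = \left(-3 + 0\right) 2 \left(-2\right) \frac{1}{-6} = - 3 \cdot 2 \left(-2\right) \left(- \frac{1}{6}\right) = \left(-3\right) \frac{2}{3} = -2$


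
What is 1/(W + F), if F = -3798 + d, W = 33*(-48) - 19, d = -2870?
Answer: -1/8271 ≈ -0.00012090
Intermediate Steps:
W = -1603 (W = -1584 - 19 = -1603)
F = -6668 (F = -3798 - 2870 = -6668)
1/(W + F) = 1/(-1603 - 6668) = 1/(-8271) = -1/8271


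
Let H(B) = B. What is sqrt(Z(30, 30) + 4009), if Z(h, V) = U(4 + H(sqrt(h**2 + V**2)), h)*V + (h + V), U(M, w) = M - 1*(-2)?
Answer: sqrt(4249 + 900*sqrt(2)) ≈ 74.309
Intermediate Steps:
U(M, w) = 2 + M (U(M, w) = M + 2 = 2 + M)
Z(h, V) = V + h + V*(6 + sqrt(V**2 + h**2)) (Z(h, V) = (2 + (4 + sqrt(h**2 + V**2)))*V + (h + V) = (2 + (4 + sqrt(V**2 + h**2)))*V + (V + h) = (6 + sqrt(V**2 + h**2))*V + (V + h) = V*(6 + sqrt(V**2 + h**2)) + (V + h) = V + h + V*(6 + sqrt(V**2 + h**2)))
sqrt(Z(30, 30) + 4009) = sqrt((30 + 30 + 30*(6 + sqrt(30**2 + 30**2))) + 4009) = sqrt((30 + 30 + 30*(6 + sqrt(900 + 900))) + 4009) = sqrt((30 + 30 + 30*(6 + sqrt(1800))) + 4009) = sqrt((30 + 30 + 30*(6 + 30*sqrt(2))) + 4009) = sqrt((30 + 30 + (180 + 900*sqrt(2))) + 4009) = sqrt((240 + 900*sqrt(2)) + 4009) = sqrt(4249 + 900*sqrt(2))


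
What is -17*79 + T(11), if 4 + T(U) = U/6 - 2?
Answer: -8083/6 ≈ -1347.2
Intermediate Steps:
T(U) = -6 + U/6 (T(U) = -4 + (U/6 - 2) = -4 + (-2 + U/6) = -6 + U/6)
-17*79 + T(11) = -17*79 + (-6 + (1/6)*11) = -1343 + (-6 + 11/6) = -1343 - 25/6 = -8083/6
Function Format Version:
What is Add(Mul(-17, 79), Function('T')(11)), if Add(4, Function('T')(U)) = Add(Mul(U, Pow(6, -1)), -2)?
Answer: Rational(-8083, 6) ≈ -1347.2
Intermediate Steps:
Function('T')(U) = Add(-6, Mul(Rational(1, 6), U)) (Function('T')(U) = Add(-4, Add(Mul(U, Pow(6, -1)), -2)) = Add(-4, Add(Mul(U, Rational(1, 6)), -2)) = Add(-4, Add(Mul(Rational(1, 6), U), -2)) = Add(-4, Add(-2, Mul(Rational(1, 6), U))) = Add(-6, Mul(Rational(1, 6), U)))
Add(Mul(-17, 79), Function('T')(11)) = Add(Mul(-17, 79), Add(-6, Mul(Rational(1, 6), 11))) = Add(-1343, Add(-6, Rational(11, 6))) = Add(-1343, Rational(-25, 6)) = Rational(-8083, 6)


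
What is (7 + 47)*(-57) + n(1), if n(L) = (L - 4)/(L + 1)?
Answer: -6159/2 ≈ -3079.5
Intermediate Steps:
n(L) = (-4 + L)/(1 + L)
(7 + 47)*(-57) + n(1) = (7 + 47)*(-57) + (-4 + 1)/(1 + 1) = 54*(-57) - 3/2 = -3078 + (1/2)*(-3) = -3078 - 3/2 = -6159/2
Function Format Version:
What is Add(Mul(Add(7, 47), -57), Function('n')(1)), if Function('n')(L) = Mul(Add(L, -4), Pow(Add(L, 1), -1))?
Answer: Rational(-6159, 2) ≈ -3079.5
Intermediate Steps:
Function('n')(L) = Mul(Pow(Add(1, L), -1), Add(-4, L)) (Function('n')(L) = Mul(Add(-4, L), Pow(Add(1, L), -1)) = Mul(Pow(Add(1, L), -1), Add(-4, L)))
Add(Mul(Add(7, 47), -57), Function('n')(1)) = Add(Mul(Add(7, 47), -57), Mul(Pow(Add(1, 1), -1), Add(-4, 1))) = Add(Mul(54, -57), Mul(Pow(2, -1), -3)) = Add(-3078, Mul(Rational(1, 2), -3)) = Add(-3078, Rational(-3, 2)) = Rational(-6159, 2)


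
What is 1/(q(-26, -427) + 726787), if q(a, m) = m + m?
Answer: 1/725933 ≈ 1.3775e-6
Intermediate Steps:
q(a, m) = 2*m
1/(q(-26, -427) + 726787) = 1/(2*(-427) + 726787) = 1/(-854 + 726787) = 1/725933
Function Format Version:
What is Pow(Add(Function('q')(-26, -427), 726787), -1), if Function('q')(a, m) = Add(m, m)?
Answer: Rational(1, 725933) ≈ 1.3775e-6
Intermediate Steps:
Function('q')(a, m) = Mul(2, m)
Pow(Add(Function('q')(-26, -427), 726787), -1) = Pow(Add(Mul(2, -427), 726787), -1) = Pow(Add(-854, 726787), -1) = Pow(725933, -1) = Rational(1, 725933)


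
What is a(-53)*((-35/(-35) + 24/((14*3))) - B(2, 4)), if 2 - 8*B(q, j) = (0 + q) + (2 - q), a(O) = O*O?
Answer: 30899/7 ≈ 4414.1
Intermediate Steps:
a(O) = O**2
B(q, j) = 0 (B(q, j) = 1/4 - ((0 + q) + (2 - q))/8 = 1/4 - (q + (2 - q))/8 = 1/4 - 1/8*2 = 1/4 - 1/4 = 0)
a(-53)*((-35/(-35) + 24/((14*3))) - B(2, 4)) = (-53)**2*((-35/(-35) + 24/((14*3))) - 1*0) = 2809*((-35*(-1/35) + 24/42) + 0) = 2809*((1 + 24*(1/42)) + 0) = 2809*((1 + 4/7) + 0) = 2809*(11/7 + 0) = 2809*(11/7) = 30899/7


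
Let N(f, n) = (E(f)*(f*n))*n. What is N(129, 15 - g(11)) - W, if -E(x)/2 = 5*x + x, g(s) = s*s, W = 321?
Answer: -2243739633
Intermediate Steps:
g(s) = s²
E(x) = -12*x (E(x) = -2*(5*x + x) = -12*x)
N(f, n) = -12*f²*n² (N(f, n) = ((-12*f)*(f*n))*n = (-12*n*f²)*n = -12*f²*n²)
N(129, 15 - g(11)) - W = -12*129²*(15 - 1*11²)² - 1*321 = -12*16641*(15 - 1*121)² - 321 = -12*16641*(15 - 121)² - 321 = -12*16641*(-106)² - 321 = -12*16641*11236 - 321 = -2243739312 - 321 = -2243739633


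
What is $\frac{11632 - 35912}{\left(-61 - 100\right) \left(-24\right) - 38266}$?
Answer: $\frac{12140}{17201} \approx 0.70577$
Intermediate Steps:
$\frac{11632 - 35912}{\left(-61 - 100\right) \left(-24\right) - 38266} = - \frac{24280}{\left(-161\right) \left(-24\right) - 38266} = - \frac{24280}{3864 - 38266} = - \frac{24280}{-34402} = \left(-24280\right) \left(- \frac{1}{34402}\right) = \frac{12140}{17201}$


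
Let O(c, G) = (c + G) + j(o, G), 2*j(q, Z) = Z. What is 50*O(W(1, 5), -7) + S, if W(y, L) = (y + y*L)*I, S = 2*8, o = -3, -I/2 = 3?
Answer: -2309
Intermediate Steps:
I = -6 (I = -2*3 = -6)
j(q, Z) = Z/2
S = 16
W(y, L) = -6*y - 6*L*y (W(y, L) = (y + y*L)*(-6) = (y + L*y)*(-6) = -6*y - 6*L*y)
O(c, G) = c + 3*G/2 (O(c, G) = (c + G) + G/2 = (G + c) + G/2 = c + 3*G/2)
50*O(W(1, 5), -7) + S = 50*(-6*1*(1 + 5) + (3/2)*(-7)) + 16 = 50*(-6*1*6 - 21/2) + 16 = 50*(-36 - 21/2) + 16 = 50*(-93/2) + 16 = -2325 + 16 = -2309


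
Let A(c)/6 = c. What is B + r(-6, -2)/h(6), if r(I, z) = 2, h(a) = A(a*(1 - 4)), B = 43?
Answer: 2321/54 ≈ 42.982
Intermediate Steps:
A(c) = 6*c
h(a) = -18*a (h(a) = 6*(a*(1 - 4)) = 6*(a*(-3)) = 6*(-3*a) = -18*a)
B + r(-6, -2)/h(6) = 43 + 2/(-18*6) = 43 + 2/(-108) = 43 - 1/108*2 = 43 - 1/54 = 2321/54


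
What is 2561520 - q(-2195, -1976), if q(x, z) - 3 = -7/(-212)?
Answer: 543041597/212 ≈ 2.5615e+6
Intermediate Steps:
q(x, z) = 643/212 (q(x, z) = 3 - 7/(-212) = 3 - 7*(-1/212) = 3 + 7/212 = 643/212)
2561520 - q(-2195, -1976) = 2561520 - 1*643/212 = 2561520 - 643/212 = 543041597/212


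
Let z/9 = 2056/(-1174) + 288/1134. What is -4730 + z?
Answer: -19490942/4109 ≈ -4743.5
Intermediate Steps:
z = -55372/4109 (z = 9*(2056/(-1174) + 288/1134) = 9*(2056*(-1/1174) + 288*(1/1134)) = 9*(-1028/587 + 16/63) = 9*(-55372/36981) = -55372/4109 ≈ -13.476)
-4730 + z = -4730 - 55372/4109 = -19490942/4109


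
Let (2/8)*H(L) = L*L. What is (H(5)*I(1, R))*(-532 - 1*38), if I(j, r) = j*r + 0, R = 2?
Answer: -114000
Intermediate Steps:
H(L) = 4*L**2 (H(L) = 4*(L*L) = 4*L**2)
I(j, r) = j*r
(H(5)*I(1, R))*(-532 - 1*38) = ((4*5**2)*(1*2))*(-532 - 1*38) = ((4*25)*2)*(-532 - 38) = (100*2)*(-570) = 200*(-570) = -114000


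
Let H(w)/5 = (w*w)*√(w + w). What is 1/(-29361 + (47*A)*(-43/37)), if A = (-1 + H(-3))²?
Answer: -37*I/(-23466772*I + 181890*√6) ≈ 1.5761e-6 - 2.9924e-8*I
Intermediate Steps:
H(w) = 5*√2*w^(5/2) (H(w) = 5*((w*w)*√(w + w)) = 5*(w²*√(2*w)) = 5*(w²*(√2*√w)) = 5*(√2*w^(5/2)) = 5*√2*w^(5/2))
A = (-1 + 45*I*√6)² (A = (-1 + 5*√2*(-3)^(5/2))² = (-1 + 5*√2*(9*I*√3))² = (-1 + 45*I*√6)² ≈ -12149.0 - 220.5*I)
1/(-29361 + (47*A)*(-43/37)) = 1/(-29361 + (47*(1 - 45*I*√6)²)*(-43/37)) = 1/(-29361 - 2021*(1 - 45*I*√6)²/37)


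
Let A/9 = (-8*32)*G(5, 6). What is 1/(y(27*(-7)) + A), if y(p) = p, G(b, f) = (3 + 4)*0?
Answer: -1/189 ≈ -0.0052910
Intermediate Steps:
G(b, f) = 0 (G(b, f) = 7*0 = 0)
A = 0 (A = 9*(-8*32*0) = 9*(-256*0) = 9*0 = 0)
1/(y(27*(-7)) + A) = 1/(27*(-7) + 0) = 1/(-189 + 0) = 1/(-189) = -1/189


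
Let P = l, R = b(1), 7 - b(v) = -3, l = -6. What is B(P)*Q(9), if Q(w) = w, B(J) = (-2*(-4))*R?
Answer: 720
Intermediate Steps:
b(v) = 10 (b(v) = 7 - 1*(-3) = 7 + 3 = 10)
R = 10
P = -6
B(J) = 80 (B(J) = -2*(-4)*10 = 8*10 = 80)
B(P)*Q(9) = 80*9 = 720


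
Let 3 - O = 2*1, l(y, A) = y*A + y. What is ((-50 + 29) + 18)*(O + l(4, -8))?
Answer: 81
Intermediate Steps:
l(y, A) = y + A*y (l(y, A) = A*y + y = y + A*y)
O = 1 (O = 3 - 2 = 1)
((-50 + 29) + 18)*(O + l(4, -8)) = ((-50 + 29) + 18)*(1 + 4*(1 - 8)) = (-21 + 18)*(1 + 4*(-7)) = -3*(1 - 28) = -3*(-27) = 81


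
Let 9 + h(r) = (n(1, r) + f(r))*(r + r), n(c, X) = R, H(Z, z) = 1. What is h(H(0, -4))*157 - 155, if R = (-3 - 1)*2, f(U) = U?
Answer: -3766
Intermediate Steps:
R = -8 (R = -4*2 = -8)
n(c, X) = -8
h(r) = -9 + 2*r*(-8 + r) (h(r) = -9 + (-8 + r)*(r + r) = -9 + (-8 + r)*(2*r) = -9 + 2*r*(-8 + r))
h(H(0, -4))*157 - 155 = (-9 - 16*1 + 2*1²)*157 - 155 = (-9 - 16 + 2*1)*157 - 155 = (-9 - 16 + 2)*157 - 155 = -23*157 - 155 = -3611 - 155 = -3766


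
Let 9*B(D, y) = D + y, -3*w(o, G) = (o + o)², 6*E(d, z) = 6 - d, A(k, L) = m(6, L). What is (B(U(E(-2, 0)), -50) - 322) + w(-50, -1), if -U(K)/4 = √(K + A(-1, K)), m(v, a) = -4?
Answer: -32948/9 - 8*I*√6/27 ≈ -3660.9 - 0.72577*I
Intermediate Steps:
A(k, L) = -4
E(d, z) = 1 - d/6 (E(d, z) = (6 - d)/6 = 1 - d/6)
U(K) = -4*√(-4 + K) (U(K) = -4*√(K - 4) = -4*√(-4 + K))
w(o, G) = -4*o²/3 (w(o, G) = -(o + o)²/3 = -4*o²/3)
B(D, y) = D/9 + y/9 (B(D, y) = (D + y)/9 = D/9 + y/9)
(B(U(E(-2, 0)), -50) - 322) + w(-50, -1) = (((-4*√(-4 + (1 - ⅙*(-2))))/9 + (⅑)*(-50)) - 322) - 4/3*(-50)² = (((-4*√(-4 + (1 + ⅓)))/9 - 50/9) - 322) - 4/3*2500 = (((-4*√(-4 + 4/3))/9 - 50/9) - 322) - 10000/3 = (((-8*I*√6/3)/9 - 50/9) - 322) - 10000/3 = ((-8*I*√6/27 - 50/9) - 322) - 10000/3 = ((-50/9 - 8*I*√6/27) - 322) - 10000/3 = (-2948/9 - 8*I*√6/27) - 10000/3 = -32948/9 - 8*I*√6/27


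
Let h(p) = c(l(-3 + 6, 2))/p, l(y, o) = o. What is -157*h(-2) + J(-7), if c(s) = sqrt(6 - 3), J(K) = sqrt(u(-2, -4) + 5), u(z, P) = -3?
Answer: sqrt(2) + 157*sqrt(3)/2 ≈ 137.38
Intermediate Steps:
J(K) = sqrt(2) (J(K) = sqrt(-3 + 5) = sqrt(2))
c(s) = sqrt(3)
h(p) = sqrt(3)/p
-157*h(-2) + J(-7) = -157*sqrt(3)/(-2) + sqrt(2) = -157*sqrt(3)*(-1)/2 + sqrt(2) = -(-157)*sqrt(3)/2 + sqrt(2) = 157*sqrt(3)/2 + sqrt(2) = sqrt(2) + 157*sqrt(3)/2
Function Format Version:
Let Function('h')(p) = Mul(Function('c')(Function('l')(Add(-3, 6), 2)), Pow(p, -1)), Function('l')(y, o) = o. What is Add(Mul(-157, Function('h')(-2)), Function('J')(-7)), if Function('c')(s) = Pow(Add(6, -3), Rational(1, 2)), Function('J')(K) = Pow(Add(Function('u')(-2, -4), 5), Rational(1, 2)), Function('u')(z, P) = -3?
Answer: Add(Pow(2, Rational(1, 2)), Mul(Rational(157, 2), Pow(3, Rational(1, 2)))) ≈ 137.38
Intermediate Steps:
Function('J')(K) = Pow(2, Rational(1, 2)) (Function('J')(K) = Pow(Add(-3, 5), Rational(1, 2)) = Pow(2, Rational(1, 2)))
Function('c')(s) = Pow(3, Rational(1, 2))
Function('h')(p) = Mul(Pow(3, Rational(1, 2)), Pow(p, -1))
Add(Mul(-157, Function('h')(-2)), Function('J')(-7)) = Add(Mul(-157, Mul(Pow(3, Rational(1, 2)), Pow(-2, -1))), Pow(2, Rational(1, 2))) = Add(Mul(-157, Mul(Pow(3, Rational(1, 2)), Rational(-1, 2))), Pow(2, Rational(1, 2))) = Add(Mul(-157, Mul(Rational(-1, 2), Pow(3, Rational(1, 2)))), Pow(2, Rational(1, 2))) = Add(Mul(Rational(157, 2), Pow(3, Rational(1, 2))), Pow(2, Rational(1, 2))) = Add(Pow(2, Rational(1, 2)), Mul(Rational(157, 2), Pow(3, Rational(1, 2))))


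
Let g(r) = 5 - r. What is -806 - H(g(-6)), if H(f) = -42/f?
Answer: -8824/11 ≈ -802.18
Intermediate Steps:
-806 - H(g(-6)) = -806 - (-42)/(5 - 1*(-6)) = -806 - (-42)/(5 + 6) = -806 - (-42)/11 = -806 - 1*(-42/11) = -806 + 42/11 = -8824/11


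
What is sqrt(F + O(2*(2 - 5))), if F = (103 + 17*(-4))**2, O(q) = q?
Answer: sqrt(1219) ≈ 34.914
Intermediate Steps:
F = 1225 (F = (103 - 68)**2 = 35**2 = 1225)
sqrt(F + O(2*(2 - 5))) = sqrt(1225 + 2*(2 - 5)) = sqrt(1225 + 2*(-3)) = sqrt(1225 - 6) = sqrt(1219)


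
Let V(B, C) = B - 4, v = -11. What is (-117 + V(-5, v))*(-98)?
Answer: 12348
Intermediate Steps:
V(B, C) = -4 + B
(-117 + V(-5, v))*(-98) = (-117 + (-4 - 5))*(-98) = (-117 - 9)*(-98) = -126*(-98) = 12348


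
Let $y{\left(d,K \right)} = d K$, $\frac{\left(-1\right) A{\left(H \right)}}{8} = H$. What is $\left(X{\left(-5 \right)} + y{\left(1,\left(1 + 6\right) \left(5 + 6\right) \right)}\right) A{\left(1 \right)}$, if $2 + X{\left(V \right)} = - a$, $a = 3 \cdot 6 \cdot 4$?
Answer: $-24$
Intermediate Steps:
$A{\left(H \right)} = - 8 H$
$a = 72$ ($a = 18 \cdot 4 = 72$)
$X{\left(V \right)} = -74$ ($X{\left(V \right)} = -2 - 72 = -74$)
$y{\left(d,K \right)} = K d$
$\left(X{\left(-5 \right)} + y{\left(1,\left(1 + 6\right) \left(5 + 6\right) \right)}\right) A{\left(1 \right)} = \left(-74 + \left(1 + 6\right) \left(5 + 6\right) 1\right) \left(\left(-8\right) 1\right) = \left(-74 + 7 \cdot 11 \cdot 1\right) \left(-8\right) = \left(-74 + 77 \cdot 1\right) \left(-8\right) = \left(-74 + 77\right) \left(-8\right) = 3 \left(-8\right) = -24$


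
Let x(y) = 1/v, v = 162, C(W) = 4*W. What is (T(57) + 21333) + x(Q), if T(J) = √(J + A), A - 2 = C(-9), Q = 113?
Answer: 3455947/162 + √23 ≈ 21338.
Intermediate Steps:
A = -34 (A = 2 + 4*(-9) = 2 - 36 = -34)
T(J) = √(-34 + J) (T(J) = √(J - 34) = √(-34 + J))
x(y) = 1/162
(T(57) + 21333) + x(Q) = (√(-34 + 57) + 21333) + 1/162 = (√23 + 21333) + 1/162 = (21333 + √23) + 1/162 = 3455947/162 + √23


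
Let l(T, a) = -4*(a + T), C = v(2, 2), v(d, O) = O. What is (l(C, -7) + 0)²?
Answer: 400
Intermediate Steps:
C = 2
l(T, a) = -4*T - 4*a (l(T, a) = -4*(T + a) = -4*T - 4*a)
(l(C, -7) + 0)² = ((-4*2 - 4*(-7)) + 0)² = ((-8 + 28) + 0)² = (20 + 0)² = 20² = 400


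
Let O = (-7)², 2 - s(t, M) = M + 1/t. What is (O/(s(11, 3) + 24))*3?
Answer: 77/12 ≈ 6.4167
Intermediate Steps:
s(t, M) = 2 - M - 1/t (s(t, M) = 2 - (M + 1/t) = 2 + (-M - 1/t) = 2 - M - 1/t)
O = 49
(O/(s(11, 3) + 24))*3 = (49/((2 - 1*3 - 1/11) + 24))*3 = (49/((2 - 3 - 1*1/11) + 24))*3 = (49/((2 - 3 - 1/11) + 24))*3 = (49/(-12/11 + 24))*3 = (49/(252/11))*3 = ((11/252)*49)*3 = (77/36)*3 = 77/12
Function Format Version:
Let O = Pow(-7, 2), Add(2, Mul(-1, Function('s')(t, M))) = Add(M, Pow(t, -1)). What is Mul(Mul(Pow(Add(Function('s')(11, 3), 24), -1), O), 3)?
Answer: Rational(77, 12) ≈ 6.4167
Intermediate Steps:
Function('s')(t, M) = Add(2, Mul(-1, M), Mul(-1, Pow(t, -1))) (Function('s')(t, M) = Add(2, Mul(-1, Add(M, Pow(t, -1)))) = Add(2, Add(Mul(-1, M), Mul(-1, Pow(t, -1)))) = Add(2, Mul(-1, M), Mul(-1, Pow(t, -1))))
O = 49
Mul(Mul(Pow(Add(Function('s')(11, 3), 24), -1), O), 3) = Mul(Mul(Pow(Add(Add(2, Mul(-1, 3), Mul(-1, Pow(11, -1))), 24), -1), 49), 3) = Mul(Mul(Pow(Add(Add(2, -3, Mul(-1, Rational(1, 11))), 24), -1), 49), 3) = Mul(Mul(Pow(Add(Add(2, -3, Rational(-1, 11)), 24), -1), 49), 3) = Mul(Mul(Pow(Add(Rational(-12, 11), 24), -1), 49), 3) = Mul(Mul(Pow(Rational(252, 11), -1), 49), 3) = Mul(Mul(Rational(11, 252), 49), 3) = Mul(Rational(77, 36), 3) = Rational(77, 12)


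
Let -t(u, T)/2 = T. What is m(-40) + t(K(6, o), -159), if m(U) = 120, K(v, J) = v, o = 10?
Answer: 438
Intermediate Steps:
t(u, T) = -2*T
m(-40) + t(K(6, o), -159) = 120 - 2*(-159) = 120 + 318 = 438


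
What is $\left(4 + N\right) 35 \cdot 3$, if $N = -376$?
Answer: $-39060$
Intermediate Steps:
$\left(4 + N\right) 35 \cdot 3 = \left(4 - 376\right) 35 \cdot 3 = \left(-372\right) 105 = -39060$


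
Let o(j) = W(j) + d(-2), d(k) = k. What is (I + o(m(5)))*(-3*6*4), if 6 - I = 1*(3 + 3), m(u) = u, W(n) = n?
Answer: -216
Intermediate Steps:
o(j) = -2 + j (o(j) = j - 2 = -2 + j)
I = 0 (I = 6 - (3 + 3) = 6 - 6 = 0)
(I + o(m(5)))*(-3*6*4) = (0 + (-2 + 5))*(-3*6*4) = (0 + 3)*(-18*4) = 3*(-72) = -216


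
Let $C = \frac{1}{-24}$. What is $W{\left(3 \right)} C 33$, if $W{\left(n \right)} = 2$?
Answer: $- \frac{11}{4} \approx -2.75$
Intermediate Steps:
$C = - \frac{1}{24} \approx -0.041667$
$W{\left(3 \right)} C 33 = 2 \left(- \frac{1}{24}\right) 33 = \left(- \frac{1}{12}\right) 33 = - \frac{11}{4}$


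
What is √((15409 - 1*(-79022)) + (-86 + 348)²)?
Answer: 5*√6523 ≈ 403.83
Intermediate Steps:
√((15409 - 1*(-79022)) + (-86 + 348)²) = √((15409 + 79022) + 262²) = √(94431 + 68644) = √163075 = 5*√6523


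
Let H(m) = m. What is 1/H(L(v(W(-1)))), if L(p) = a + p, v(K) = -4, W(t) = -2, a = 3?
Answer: -1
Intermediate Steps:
L(p) = 3 + p
1/H(L(v(W(-1)))) = 1/(3 - 4) = 1/(-1) = -1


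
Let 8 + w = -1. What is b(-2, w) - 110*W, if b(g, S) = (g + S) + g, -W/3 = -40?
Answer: -13213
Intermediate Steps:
W = 120 (W = -3*(-40) = 120)
w = -9 (w = -8 - 1 = -9)
b(g, S) = S + 2*g (b(g, S) = (S + g) + g = S + 2*g)
b(-2, w) - 110*W = (-9 + 2*(-2)) - 110*120 = (-9 - 4) - 13200 = -13 - 13200 = -13213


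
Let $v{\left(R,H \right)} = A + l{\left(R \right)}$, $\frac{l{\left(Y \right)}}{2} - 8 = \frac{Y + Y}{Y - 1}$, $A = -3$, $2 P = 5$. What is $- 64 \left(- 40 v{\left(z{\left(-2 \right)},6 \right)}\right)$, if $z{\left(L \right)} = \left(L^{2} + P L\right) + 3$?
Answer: $53760$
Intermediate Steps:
$P = \frac{5}{2}$ ($P = \frac{1}{2} \cdot 5 = \frac{5}{2} \approx 2.5$)
$z{\left(L \right)} = 3 + L^{2} + \frac{5 L}{2}$ ($z{\left(L \right)} = \left(L^{2} + \frac{5 L}{2}\right) + 3 = 3 + L^{2} + \frac{5 L}{2}$)
$l{\left(Y \right)} = 16 + \frac{4 Y}{-1 + Y}$ ($l{\left(Y \right)} = 16 + 2 \frac{Y + Y}{Y - 1} = 16 + 2 \frac{2 Y}{-1 + Y} = 16 + \frac{4 Y}{-1 + Y}$)
$v{\left(R,H \right)} = -3 + \frac{4 \left(-4 + 5 R\right)}{-1 + R}$
$- 64 \left(- 40 v{\left(z{\left(-2 \right)},6 \right)}\right) = - 64 \left(- 40 \frac{-13 + 17 \left(3 + \left(-2\right)^{2} + \frac{5}{2} \left(-2\right)\right)}{-1 + \left(3 + \left(-2\right)^{2} + \frac{5}{2} \left(-2\right)\right)}\right) = - 64 \left(- 40 \frac{-13 + 17 \left(3 + 4 - 5\right)}{-1 + \left(3 + 4 - 5\right)}\right) = - 64 \left(- 40 \frac{-13 + 17 \cdot 2}{-1 + 2}\right) = - 64 \left(- 40 \frac{-13 + 34}{1}\right) = - 64 \left(- 40 \cdot 1 \cdot 21\right) = - 64 \left(\left(-40\right) 21\right) = \left(-64\right) \left(-840\right) = 53760$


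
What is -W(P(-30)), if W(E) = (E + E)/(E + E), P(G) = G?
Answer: -1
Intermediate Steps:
W(E) = 1 (W(E) = (2*E)/((2*E)) = (2*E)*(1/(2*E)) = 1)
-W(P(-30)) = -1*1 = -1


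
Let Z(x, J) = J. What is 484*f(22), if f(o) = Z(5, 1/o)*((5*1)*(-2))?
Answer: -220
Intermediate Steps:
f(o) = -10/o (f(o) = ((5*1)*(-2))/o = (5*(-2))/o = -10/o)
484*f(22) = 484*(-10/22) = 484*(-10*1/22) = 484*(-5/11) = -220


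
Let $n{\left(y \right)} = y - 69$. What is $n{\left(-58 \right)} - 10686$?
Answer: $-10813$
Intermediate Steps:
$n{\left(y \right)} = -69 + y$ ($n{\left(y \right)} = y - 69 = -69 + y$)
$n{\left(-58 \right)} - 10686 = \left(-69 - 58\right) - 10686 = -127 - 10686 = -10813$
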